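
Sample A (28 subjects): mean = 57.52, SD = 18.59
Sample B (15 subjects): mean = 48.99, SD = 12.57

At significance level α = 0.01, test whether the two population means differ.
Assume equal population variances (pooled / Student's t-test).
Student's two-sample t-test (equal variances):
H₀: μ₁ = μ₂
H₁: μ₁ ≠ μ₂
df = n₁ + n₂ - 2 = 41
Pooled variance s_p² = [(n₁-1)s₁² + (n₂-1)s₂²] / (n₁ + n₂ - 2) = [(27)(18.59²) + (14)(12.57²)] / 41 = 281.5353
SE = √(s_p²(1/n₁ + 1/n₂)) = √(281.5353 × (1/28 + 1/15)) = 5.3688
t = (x̄₁ - x̄₂) / SE = (57.52 - 48.99) / 5.3688 = 8.53 / 5.3688 = 1.589
p-value = 0.1198

Since p-value > α = 0.01, we fail to reject H₀.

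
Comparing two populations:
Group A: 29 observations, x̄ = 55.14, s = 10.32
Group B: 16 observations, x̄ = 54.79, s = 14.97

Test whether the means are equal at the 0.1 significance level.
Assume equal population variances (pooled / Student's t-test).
Student's two-sample t-test (equal variances):
H₀: μ₁ = μ₂
H₁: μ₁ ≠ μ₂
df = n₁ + n₂ - 2 = 43
Pooled variance s_p² = [(n₁-1)s₁² + (n₂-1)s₂²] / (n₁ + n₂ - 2) = [(28)(10.32²) + (15)(14.97²)] / 43 = 147.5251
SE = √(s_p²(1/n₁ + 1/n₂)) = √(147.5251 × (1/29 + 1/16)) = 3.7825
t = (x̄₁ - x̄₂) / SE = (55.14 - 54.79) / 3.7825 = 0.35 / 3.7825 = 0.093
p-value = 0.9267

Since p-value > α = 0.1, we fail to reject H₀.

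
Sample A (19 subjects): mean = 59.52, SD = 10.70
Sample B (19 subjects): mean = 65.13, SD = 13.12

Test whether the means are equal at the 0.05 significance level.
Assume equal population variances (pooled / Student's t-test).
Student's two-sample t-test (equal variances):
H₀: μ₁ = μ₂
H₁: μ₁ ≠ μ₂
df = n₁ + n₂ - 2 = 36
Pooled variance s_p² = [(n₁-1)s₁² + (n₂-1)s₂²] / (n₁ + n₂ - 2) = [(18)(10.70²) + (18)(13.12²)] / 36 = 143.3122
SE = √(s_p²(1/n₁ + 1/n₂)) = √(143.3122 × (1/19 + 1/19)) = 3.8840
t = (x̄₁ - x̄₂) / SE = (59.52 - 65.13) / 3.8840 = -5.61 / 3.8840 = -1.444
p-value = 0.1573

Since p-value > α = 0.05, we fail to reject H₀.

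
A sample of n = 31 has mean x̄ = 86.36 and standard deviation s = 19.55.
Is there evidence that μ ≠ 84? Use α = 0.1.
One-sample t-test:
H₀: μ = 84
H₁: μ ≠ 84
df = n - 1 = 30
t = (x̄ - μ₀) / (s/√n) = (86.36 - 84) / (19.55/√31) = 0.672
p-value = 0.5067

Since p-value > α = 0.1, we fail to reject H₀.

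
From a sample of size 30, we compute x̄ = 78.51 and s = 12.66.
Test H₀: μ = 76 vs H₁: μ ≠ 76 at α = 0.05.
One-sample t-test:
H₀: μ = 76
H₁: μ ≠ 76
df = n - 1 = 29
t = (x̄ - μ₀) / (s/√n) = (78.51 - 76) / (12.66/√30) = 1.086
p-value = 0.2865

Since p-value > α = 0.05, we fail to reject H₀.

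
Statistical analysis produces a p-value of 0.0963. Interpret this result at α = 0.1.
Since p = 0.0963 < α = 0.1, reject H₀.
There is sufficient evidence to reject the null hypothesis; the result is statistically significant at the 0.1 level.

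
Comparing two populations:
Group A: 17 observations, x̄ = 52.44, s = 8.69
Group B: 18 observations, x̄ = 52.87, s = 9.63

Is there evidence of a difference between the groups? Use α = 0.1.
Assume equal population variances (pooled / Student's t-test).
Student's two-sample t-test (equal variances):
H₀: μ₁ = μ₂
H₁: μ₁ ≠ μ₂
df = n₁ + n₂ - 2 = 33
Pooled variance s_p² = [(n₁-1)s₁² + (n₂-1)s₂²] / (n₁ + n₂ - 2) = [(16)(8.69²) + (17)(9.63²)] / 33 = 84.3874
SE = √(s_p²(1/n₁ + 1/n₂)) = √(84.3874 × (1/17 + 1/18)) = 3.1068
t = (x̄₁ - x̄₂) / SE = (52.44 - 52.87) / 3.1068 = -0.43 / 3.1068 = -0.138
p-value = 0.8908

Since p-value > α = 0.1, we fail to reject H₀.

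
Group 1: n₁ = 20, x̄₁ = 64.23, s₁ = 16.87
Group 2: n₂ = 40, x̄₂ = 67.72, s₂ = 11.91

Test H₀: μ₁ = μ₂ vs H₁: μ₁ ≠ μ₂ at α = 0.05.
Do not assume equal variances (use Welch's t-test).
Welch's two-sample t-test:
H₀: μ₁ = μ₂
H₁: μ₁ ≠ μ₂
s₁²/n₁ = 16.87²/20 = 14.2298,  s₂²/n₂ = 11.91²/40 = 3.5462
SE = √(s₁²/n₁ + s₂²/n₂) = √(14.2298 + 3.5462) = 4.2162
df (Welch-Satterthwaite) = (s₁²/n₁ + s₂²/n₂)² / [(s₁²/n₁)²/(n₁-1) + (s₂²/n₂)²/(n₂-1)] ≈ 28.78
t = (x̄₁ - x̄₂) / SE = (64.23 - 67.72) / 4.2162 = -3.49 / 4.2162 = -0.828
p-value = 0.4146

Since p-value > α = 0.05, we fail to reject H₀.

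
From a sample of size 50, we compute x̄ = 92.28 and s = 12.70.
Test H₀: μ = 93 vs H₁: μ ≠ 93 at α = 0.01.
One-sample t-test:
H₀: μ = 93
H₁: μ ≠ 93
df = n - 1 = 49
t = (x̄ - μ₀) / (s/√n) = (92.28 - 93) / (12.70/√50) = -0.401
p-value = 0.6903

Since p-value > α = 0.01, we fail to reject H₀.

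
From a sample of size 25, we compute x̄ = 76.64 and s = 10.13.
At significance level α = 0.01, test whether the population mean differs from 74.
One-sample t-test:
H₀: μ = 74
H₁: μ ≠ 74
df = n - 1 = 24
t = (x̄ - μ₀) / (s/√n) = (76.64 - 74) / (10.13/√25) = 1.303
p-value = 0.2049

Since p-value > α = 0.01, we fail to reject H₀.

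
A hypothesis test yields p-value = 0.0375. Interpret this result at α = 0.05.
Since p = 0.0375 < α = 0.05, reject H₀.
There is sufficient evidence to reject the null hypothesis; the result is statistically significant at the 0.05 level.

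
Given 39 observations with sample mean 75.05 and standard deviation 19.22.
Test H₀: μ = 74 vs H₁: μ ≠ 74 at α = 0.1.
One-sample t-test:
H₀: μ = 74
H₁: μ ≠ 74
df = n - 1 = 38
t = (x̄ - μ₀) / (s/√n) = (75.05 - 74) / (19.22/√39) = 0.341
p-value = 0.7349

Since p-value > α = 0.1, we fail to reject H₀.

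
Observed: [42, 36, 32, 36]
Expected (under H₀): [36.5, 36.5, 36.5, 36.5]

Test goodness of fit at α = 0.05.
Chi-square goodness of fit test:
H₀: observed counts match expected distribution
H₁: observed counts differ from expected distribution
df = k - 1 = 3
χ² = Σ(O - E)²/E
   = (42 - 36.5)²/36.5 + (36 - 36.5)²/36.5 + (32 - 36.5)²/36.5 + (36 - 36.5)²/36.5
   = 0.829 + 0.007 + 0.555 + 0.007
   = 1.40
p-value = 0.7062

Since p-value > α = 0.05, we fail to reject H₀.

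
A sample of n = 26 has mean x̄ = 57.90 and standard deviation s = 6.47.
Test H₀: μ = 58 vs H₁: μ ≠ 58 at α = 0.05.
One-sample t-test:
H₀: μ = 58
H₁: μ ≠ 58
df = n - 1 = 25
t = (x̄ - μ₀) / (s/√n) = (57.90 - 58) / (6.47/√26) = -0.079
p-value = 0.9378

Since p-value > α = 0.05, we fail to reject H₀.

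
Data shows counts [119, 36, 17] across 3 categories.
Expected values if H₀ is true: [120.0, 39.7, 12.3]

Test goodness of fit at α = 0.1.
Chi-square goodness of fit test:
H₀: observed counts match expected distribution
H₁: observed counts differ from expected distribution
df = k - 1 = 2
χ² = Σ(O - E)²/E
   = (119 - 120.0)²/120.0 + (36 - 39.7)²/39.7 + (17 - 12.3)²/12.3
   = 0.008 + 0.345 + 1.796
   = 2.15
p-value = 0.3415

Since p-value > α = 0.1, we fail to reject H₀.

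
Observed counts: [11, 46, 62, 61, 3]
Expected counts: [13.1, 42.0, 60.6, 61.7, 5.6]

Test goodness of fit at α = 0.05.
Chi-square goodness of fit test:
H₀: observed counts match expected distribution
H₁: observed counts differ from expected distribution
df = k - 1 = 4
χ² = Σ(O - E)²/E
   = (11 - 13.1)²/13.1 + (46 - 42.0)²/42.0 + (62 - 60.6)²/60.6 + (61 - 61.7)²/61.7 + (3 - 5.6)²/5.6
   = 0.337 + 0.381 + 0.032 + 0.008 + 1.207
   = 1.97
p-value = 0.7422

Since p-value > α = 0.05, we fail to reject H₀.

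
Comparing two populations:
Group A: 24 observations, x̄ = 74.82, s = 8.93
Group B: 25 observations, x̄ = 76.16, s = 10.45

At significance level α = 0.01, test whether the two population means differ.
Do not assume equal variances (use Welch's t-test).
Welch's two-sample t-test:
H₀: μ₁ = μ₂
H₁: μ₁ ≠ μ₂
s₁²/n₁ = 8.93²/24 = 3.3227,  s₂²/n₂ = 10.45²/25 = 4.3681
SE = √(s₁²/n₁ + s₂²/n₂) = √(3.3227 + 4.3681) = 2.7732
df (Welch-Satterthwaite) = (s₁²/n₁ + s₂²/n₂)² / [(s₁²/n₁)²/(n₁-1) + (s₂²/n₂)²/(n₂-1)] ≈ 46.39
t = (x̄₁ - x̄₂) / SE = (74.82 - 76.16) / 2.7732 = -1.34 / 2.7732 = -0.483
p-value = 0.6312

Since p-value > α = 0.01, we fail to reject H₀.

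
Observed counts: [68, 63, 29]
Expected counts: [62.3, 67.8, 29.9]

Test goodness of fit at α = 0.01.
Chi-square goodness of fit test:
H₀: observed counts match expected distribution
H₁: observed counts differ from expected distribution
df = k - 1 = 2
χ² = Σ(O - E)²/E
   = (68 - 62.3)²/62.3 + (63 - 67.8)²/67.8 + (29 - 29.9)²/29.9
   = 0.522 + 0.340 + 0.027
   = 0.89
p-value = 0.6413

Since p-value > α = 0.01, we fail to reject H₀.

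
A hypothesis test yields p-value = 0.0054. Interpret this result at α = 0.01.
Since p = 0.0054 < α = 0.01, reject H₀.
There is sufficient evidence to reject the null hypothesis; the result is statistically significant at the 0.01 level.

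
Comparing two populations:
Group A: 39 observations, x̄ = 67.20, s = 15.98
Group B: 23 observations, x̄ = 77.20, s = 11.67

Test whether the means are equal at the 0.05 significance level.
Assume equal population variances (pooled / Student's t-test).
Student's two-sample t-test (equal variances):
H₀: μ₁ = μ₂
H₁: μ₁ ≠ μ₂
df = n₁ + n₂ - 2 = 60
Pooled variance s_p² = [(n₁-1)s₁² + (n₂-1)s₂²] / (n₁ + n₂ - 2) = [(38)(15.98²) + (22)(11.67²)] / 60 = 211.6642
SE = √(s_p²(1/n₁ + 1/n₂)) = √(211.6642 × (1/39 + 1/23)) = 3.8249
t = (x̄₁ - x̄₂) / SE = (67.20 - 77.20) / 3.8249 = -10.00 / 3.8249 = -2.614
p-value = 0.0113

Since p-value < α = 0.05, we reject H₀.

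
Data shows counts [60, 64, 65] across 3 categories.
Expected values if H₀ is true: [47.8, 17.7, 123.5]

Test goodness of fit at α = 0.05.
Chi-square goodness of fit test:
H₀: observed counts match expected distribution
H₁: observed counts differ from expected distribution
df = k - 1 = 2
χ² = Σ(O - E)²/E
   = (60 - 47.8)²/47.8 + (64 - 17.7)²/17.7 + (65 - 123.5)²/123.5
   = 3.114 + 121.112 + 27.711
   = 151.94
p-value < 0.0001

Since p-value < α = 0.05, we reject H₀.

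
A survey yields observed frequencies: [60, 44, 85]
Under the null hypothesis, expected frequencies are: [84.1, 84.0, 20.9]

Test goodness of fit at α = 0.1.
Chi-square goodness of fit test:
H₀: observed counts match expected distribution
H₁: observed counts differ from expected distribution
df = k - 1 = 2
χ² = Σ(O - E)²/E
   = (60 - 84.1)²/84.1 + (44 - 84.0)²/84.0 + (85 - 20.9)²/20.9
   = 6.906 + 19.048 + 196.594
   = 222.55
p-value < 0.0001

Since p-value < α = 0.1, we reject H₀.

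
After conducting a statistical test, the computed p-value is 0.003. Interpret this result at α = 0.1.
Since p = 0.003 < α = 0.1, reject H₀.
There is sufficient evidence to reject the null hypothesis; the result is statistically significant at the 0.1 level.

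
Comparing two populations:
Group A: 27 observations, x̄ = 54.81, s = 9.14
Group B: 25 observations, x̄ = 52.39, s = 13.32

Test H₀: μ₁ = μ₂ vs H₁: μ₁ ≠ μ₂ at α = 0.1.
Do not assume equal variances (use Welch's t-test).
Welch's two-sample t-test:
H₀: μ₁ = μ₂
H₁: μ₁ ≠ μ₂
s₁²/n₁ = 9.14²/27 = 3.0941,  s₂²/n₂ = 13.32²/25 = 7.0969
SE = √(s₁²/n₁ + s₂²/n₂) = √(3.0941 + 7.0969) = 3.1923
df (Welch-Satterthwaite) = (s₁²/n₁ + s₂²/n₂)² / [(s₁²/n₁)²/(n₁-1) + (s₂²/n₂)²/(n₂-1)] ≈ 42.10
t = (x̄₁ - x̄₂) / SE = (54.81 - 52.39) / 3.1923 = 2.42 / 3.1923 = 0.758
p-value = 0.4526

Since p-value > α = 0.1, we fail to reject H₀.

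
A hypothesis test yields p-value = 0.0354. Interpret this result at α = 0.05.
Since p = 0.0354 < α = 0.05, reject H₀.
There is sufficient evidence to reject the null hypothesis; the result is statistically significant at the 0.05 level.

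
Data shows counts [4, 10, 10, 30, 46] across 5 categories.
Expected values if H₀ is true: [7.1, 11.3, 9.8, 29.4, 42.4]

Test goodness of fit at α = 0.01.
Chi-square goodness of fit test:
H₀: observed counts match expected distribution
H₁: observed counts differ from expected distribution
df = k - 1 = 4
χ² = Σ(O - E)²/E
   = (4 - 7.1)²/7.1 + (10 - 11.3)²/11.3 + (10 - 9.8)²/9.8 + (30 - 29.4)²/29.4 + (46 - 42.4)²/42.4
   = 1.354 + 0.150 + 0.004 + 0.012 + 0.306
   = 1.83
p-value = 0.7679

Since p-value > α = 0.01, we fail to reject H₀.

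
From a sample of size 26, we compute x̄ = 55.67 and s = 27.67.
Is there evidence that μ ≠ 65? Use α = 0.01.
One-sample t-test:
H₀: μ = 65
H₁: μ ≠ 65
df = n - 1 = 25
t = (x̄ - μ₀) / (s/√n) = (55.67 - 65) / (27.67/√26) = -1.719
p-value = 0.0979

Since p-value > α = 0.01, we fail to reject H₀.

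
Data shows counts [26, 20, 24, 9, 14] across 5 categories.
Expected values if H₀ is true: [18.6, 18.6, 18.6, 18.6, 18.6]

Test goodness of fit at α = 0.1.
Chi-square goodness of fit test:
H₀: observed counts match expected distribution
H₁: observed counts differ from expected distribution
df = k - 1 = 4
χ² = Σ(O - E)²/E
   = (26 - 18.6)²/18.6 + (20 - 18.6)²/18.6 + (24 - 18.6)²/18.6 + (9 - 18.6)²/18.6 + (14 - 18.6)²/18.6
   = 2.944 + 0.105 + 1.568 + 4.955 + 1.138
   = 10.71
p-value = 0.0300

Since p-value < α = 0.1, we reject H₀.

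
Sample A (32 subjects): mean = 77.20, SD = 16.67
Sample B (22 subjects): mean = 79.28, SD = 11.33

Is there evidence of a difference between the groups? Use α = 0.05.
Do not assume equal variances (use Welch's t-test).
Welch's two-sample t-test:
H₀: μ₁ = μ₂
H₁: μ₁ ≠ μ₂
s₁²/n₁ = 16.67²/32 = 8.6840,  s₂²/n₂ = 11.33²/22 = 5.8350
SE = √(s₁²/n₁ + s₂²/n₂) = √(8.6840 + 5.8350) = 3.8104
df (Welch-Satterthwaite) = (s₁²/n₁ + s₂²/n₂)² / [(s₁²/n₁)²/(n₁-1) + (s₂²/n₂)²/(n₂-1)] ≈ 52.00
t = (x̄₁ - x̄₂) / SE = (77.20 - 79.28) / 3.8104 = -2.08 / 3.8104 = -0.546
p-value = 0.5875

Since p-value > α = 0.05, we fail to reject H₀.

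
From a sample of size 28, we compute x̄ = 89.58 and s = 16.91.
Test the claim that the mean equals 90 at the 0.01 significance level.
One-sample t-test:
H₀: μ = 90
H₁: μ ≠ 90
df = n - 1 = 27
t = (x̄ - μ₀) / (s/√n) = (89.58 - 90) / (16.91/√28) = -0.131
p-value = 0.8964

Since p-value > α = 0.01, we fail to reject H₀.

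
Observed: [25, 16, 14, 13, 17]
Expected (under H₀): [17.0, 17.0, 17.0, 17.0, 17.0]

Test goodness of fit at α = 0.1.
Chi-square goodness of fit test:
H₀: observed counts match expected distribution
H₁: observed counts differ from expected distribution
df = k - 1 = 4
χ² = Σ(O - E)²/E
   = (25 - 17.0)²/17.0 + (16 - 17.0)²/17.0 + (14 - 17.0)²/17.0 + (13 - 17.0)²/17.0 + (17 - 17.0)²/17.0
   = 3.765 + 0.059 + 0.529 + 0.941 + 0.000
   = 5.29
p-value = 0.2584

Since p-value > α = 0.1, we fail to reject H₀.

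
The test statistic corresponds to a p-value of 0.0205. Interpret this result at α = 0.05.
Since p = 0.0205 < α = 0.05, reject H₀.
There is sufficient evidence to reject the null hypothesis; the result is statistically significant at the 0.05 level.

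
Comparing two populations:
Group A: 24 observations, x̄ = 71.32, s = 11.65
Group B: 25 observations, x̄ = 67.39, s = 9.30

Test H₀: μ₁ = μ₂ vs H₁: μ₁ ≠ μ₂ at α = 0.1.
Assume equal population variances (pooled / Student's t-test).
Student's two-sample t-test (equal variances):
H₀: μ₁ = μ₂
H₁: μ₁ ≠ μ₂
df = n₁ + n₂ - 2 = 47
Pooled variance s_p² = [(n₁-1)s₁² + (n₂-1)s₂²] / (n₁ + n₂ - 2) = [(23)(11.65²) + (24)(9.30²)] / 47 = 110.5825
SE = √(s_p²(1/n₁ + 1/n₂)) = √(110.5825 × (1/24 + 1/25)) = 3.0051
t = (x̄₁ - x̄₂) / SE = (71.32 - 67.39) / 3.0051 = 3.93 / 3.0051 = 1.308
p-value = 0.1973

Since p-value > α = 0.1, we fail to reject H₀.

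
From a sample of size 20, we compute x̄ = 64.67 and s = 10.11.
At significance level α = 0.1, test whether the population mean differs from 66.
One-sample t-test:
H₀: μ = 66
H₁: μ ≠ 66
df = n - 1 = 19
t = (x̄ - μ₀) / (s/√n) = (64.67 - 66) / (10.11/√20) = -0.588
p-value = 0.5632

Since p-value > α = 0.1, we fail to reject H₀.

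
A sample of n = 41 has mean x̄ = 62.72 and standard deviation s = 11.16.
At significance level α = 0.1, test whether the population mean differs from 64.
One-sample t-test:
H₀: μ = 64
H₁: μ ≠ 64
df = n - 1 = 40
t = (x̄ - μ₀) / (s/√n) = (62.72 - 64) / (11.16/√41) = -0.734
p-value = 0.4670

Since p-value > α = 0.1, we fail to reject H₀.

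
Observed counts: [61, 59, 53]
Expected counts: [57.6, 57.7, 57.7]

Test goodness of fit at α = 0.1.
Chi-square goodness of fit test:
H₀: observed counts match expected distribution
H₁: observed counts differ from expected distribution
df = k - 1 = 2
χ² = Σ(O - E)²/E
   = (61 - 57.6)²/57.6 + (59 - 57.7)²/57.7 + (53 - 57.7)²/57.7
   = 0.201 + 0.029 + 0.383
   = 0.61
p-value = 0.7361

Since p-value > α = 0.1, we fail to reject H₀.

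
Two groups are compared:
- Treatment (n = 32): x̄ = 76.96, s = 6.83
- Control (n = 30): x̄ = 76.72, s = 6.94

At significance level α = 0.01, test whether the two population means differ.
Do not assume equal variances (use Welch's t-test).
Welch's two-sample t-test:
H₀: μ₁ = μ₂
H₁: μ₁ ≠ μ₂
s₁²/n₁ = 6.83²/32 = 1.4578,  s₂²/n₂ = 6.94²/30 = 1.6055
SE = √(s₁²/n₁ + s₂²/n₂) = √(1.4578 + 1.6055) = 1.7502
df (Welch-Satterthwaite) = (s₁²/n₁ + s₂²/n₂)² / [(s₁²/n₁)²/(n₁-1) + (s₂²/n₂)²/(n₂-1)] ≈ 59.60
t = (x̄₁ - x̄₂) / SE = (76.96 - 76.72) / 1.7502 = 0.24 / 1.7502 = 0.137
p-value = 0.8914

Since p-value > α = 0.01, we fail to reject H₀.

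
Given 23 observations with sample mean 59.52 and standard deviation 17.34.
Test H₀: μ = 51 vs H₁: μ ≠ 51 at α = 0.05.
One-sample t-test:
H₀: μ = 51
H₁: μ ≠ 51
df = n - 1 = 22
t = (x̄ - μ₀) / (s/√n) = (59.52 - 51) / (17.34/√23) = 2.356
p-value = 0.0278

Since p-value < α = 0.05, we reject H₀.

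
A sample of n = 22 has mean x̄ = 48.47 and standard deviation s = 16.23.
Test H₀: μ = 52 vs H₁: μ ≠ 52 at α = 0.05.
One-sample t-test:
H₀: μ = 52
H₁: μ ≠ 52
df = n - 1 = 21
t = (x̄ - μ₀) / (s/√n) = (48.47 - 52) / (16.23/√22) = -1.020
p-value = 0.3193

Since p-value > α = 0.05, we fail to reject H₀.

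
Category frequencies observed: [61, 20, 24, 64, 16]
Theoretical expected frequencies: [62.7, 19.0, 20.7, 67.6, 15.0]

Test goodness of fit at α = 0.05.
Chi-square goodness of fit test:
H₀: observed counts match expected distribution
H₁: observed counts differ from expected distribution
df = k - 1 = 4
χ² = Σ(O - E)²/E
   = (61 - 62.7)²/62.7 + (20 - 19.0)²/19.0 + (24 - 20.7)²/20.7 + (64 - 67.6)²/67.6 + (16 - 15.0)²/15.0
   = 0.046 + 0.053 + 0.526 + 0.192 + 0.067
   = 0.88
p-value = 0.9270

Since p-value > α = 0.05, we fail to reject H₀.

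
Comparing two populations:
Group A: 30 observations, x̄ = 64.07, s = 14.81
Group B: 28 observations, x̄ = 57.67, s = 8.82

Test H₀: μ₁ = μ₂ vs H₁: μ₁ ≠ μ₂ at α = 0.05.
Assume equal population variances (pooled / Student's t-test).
Student's two-sample t-test (equal variances):
H₀: μ₁ = μ₂
H₁: μ₁ ≠ μ₂
df = n₁ + n₂ - 2 = 56
Pooled variance s_p² = [(n₁-1)s₁² + (n₂-1)s₂²] / (n₁ + n₂ - 2) = [(29)(14.81²) + (27)(8.82²)] / 56 = 151.0918
SE = √(s_p²(1/n₁ + 1/n₂)) = √(151.0918 × (1/30 + 1/28)) = 3.2299
t = (x̄₁ - x̄₂) / SE = (64.07 - 57.67) / 3.2299 = 6.40 / 3.2299 = 1.981
p-value = 0.0525

Since p-value > α = 0.05, we fail to reject H₀.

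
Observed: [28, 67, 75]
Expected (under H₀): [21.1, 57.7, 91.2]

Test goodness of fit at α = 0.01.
Chi-square goodness of fit test:
H₀: observed counts match expected distribution
H₁: observed counts differ from expected distribution
df = k - 1 = 2
χ² = Σ(O - E)²/E
   = (28 - 21.1)²/21.1 + (67 - 57.7)²/57.7 + (75 - 91.2)²/91.2
   = 2.256 + 1.499 + 2.878
   = 6.63
p-value = 0.0363

Since p-value > α = 0.01, we fail to reject H₀.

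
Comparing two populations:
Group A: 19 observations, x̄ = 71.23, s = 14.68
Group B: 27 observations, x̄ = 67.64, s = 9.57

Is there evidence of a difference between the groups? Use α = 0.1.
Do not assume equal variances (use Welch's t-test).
Welch's two-sample t-test:
H₀: μ₁ = μ₂
H₁: μ₁ ≠ μ₂
s₁²/n₁ = 14.68²/19 = 11.3422,  s₂²/n₂ = 9.57²/27 = 3.3920
SE = √(s₁²/n₁ + s₂²/n₂) = √(11.3422 + 3.3920) = 3.8385
df (Welch-Satterthwaite) = (s₁²/n₁ + s₂²/n₂)² / [(s₁²/n₁)²/(n₁-1) + (s₂²/n₂)²/(n₂-1)] ≈ 28.60
t = (x̄₁ - x̄₂) / SE = (71.23 - 67.64) / 3.8385 = 3.59 / 3.8385 = 0.935
p-value = 0.3575

Since p-value > α = 0.1, we fail to reject H₀.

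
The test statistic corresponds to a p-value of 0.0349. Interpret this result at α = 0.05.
Since p = 0.0349 < α = 0.05, reject H₀.
There is sufficient evidence to reject the null hypothesis; the result is statistically significant at the 0.05 level.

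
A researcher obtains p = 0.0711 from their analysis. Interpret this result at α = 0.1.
Since p = 0.0711 < α = 0.1, reject H₀.
There is sufficient evidence to reject the null hypothesis; the result is statistically significant at the 0.1 level.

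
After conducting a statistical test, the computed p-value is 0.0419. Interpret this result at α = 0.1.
Since p = 0.0419 < α = 0.1, reject H₀.
There is sufficient evidence to reject the null hypothesis; the result is statistically significant at the 0.1 level.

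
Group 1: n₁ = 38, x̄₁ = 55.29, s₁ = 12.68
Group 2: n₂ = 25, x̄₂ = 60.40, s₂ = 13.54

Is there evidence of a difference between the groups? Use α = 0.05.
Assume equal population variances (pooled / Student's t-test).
Student's two-sample t-test (equal variances):
H₀: μ₁ = μ₂
H₁: μ₁ ≠ μ₂
df = n₁ + n₂ - 2 = 61
Pooled variance s_p² = [(n₁-1)s₁² + (n₂-1)s₂²] / (n₁ + n₂ - 2) = [(37)(12.68²) + (24)(13.54²)] / 61 = 169.6542
SE = √(s_p²(1/n₁ + 1/n₂)) = √(169.6542 × (1/38 + 1/25)) = 3.3542
t = (x̄₁ - x̄₂) / SE = (55.29 - 60.40) / 3.3542 = -5.11 / 3.3542 = -1.523
p-value = 0.1328

Since p-value > α = 0.05, we fail to reject H₀.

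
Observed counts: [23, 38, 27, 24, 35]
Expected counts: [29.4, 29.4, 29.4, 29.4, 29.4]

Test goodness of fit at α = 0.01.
Chi-square goodness of fit test:
H₀: observed counts match expected distribution
H₁: observed counts differ from expected distribution
df = k - 1 = 4
χ² = Σ(O - E)²/E
   = (23 - 29.4)²/29.4 + (38 - 29.4)²/29.4 + (27 - 29.4)²/29.4 + (24 - 29.4)²/29.4 + (35 - 29.4)²/29.4
   = 1.393 + 2.516 + 0.196 + 0.992 + 1.067
   = 6.16
p-value = 0.1873

Since p-value > α = 0.01, we fail to reject H₀.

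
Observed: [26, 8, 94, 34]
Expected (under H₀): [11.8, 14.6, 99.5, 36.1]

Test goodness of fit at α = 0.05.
Chi-square goodness of fit test:
H₀: observed counts match expected distribution
H₁: observed counts differ from expected distribution
df = k - 1 = 3
χ² = Σ(O - E)²/E
   = (26 - 11.8)²/11.8 + (8 - 14.6)²/14.6 + (94 - 99.5)²/99.5 + (34 - 36.1)²/36.1
   = 17.088 + 2.984 + 0.304 + 0.122
   = 20.50
p-value = 0.0001

Since p-value < α = 0.05, we reject H₀.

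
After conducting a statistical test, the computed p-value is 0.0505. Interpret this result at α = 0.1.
Since p = 0.0505 < α = 0.1, reject H₀.
There is sufficient evidence to reject the null hypothesis; the result is statistically significant at the 0.1 level.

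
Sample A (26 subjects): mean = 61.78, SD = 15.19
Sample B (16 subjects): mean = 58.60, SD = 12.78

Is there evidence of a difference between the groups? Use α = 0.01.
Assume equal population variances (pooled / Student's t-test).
Student's two-sample t-test (equal variances):
H₀: μ₁ = μ₂
H₁: μ₁ ≠ μ₂
df = n₁ + n₂ - 2 = 40
Pooled variance s_p² = [(n₁-1)s₁² + (n₂-1)s₂²] / (n₁ + n₂ - 2) = [(25)(15.19²) + (15)(12.78²)] / 40 = 205.4582
SE = √(s_p²(1/n₁ + 1/n₂)) = √(205.4582 × (1/26 + 1/16)) = 4.5545
t = (x̄₁ - x̄₂) / SE = (61.78 - 58.60) / 4.5545 = 3.18 / 4.5545 = 0.698
p-value = 0.4891

Since p-value > α = 0.01, we fail to reject H₀.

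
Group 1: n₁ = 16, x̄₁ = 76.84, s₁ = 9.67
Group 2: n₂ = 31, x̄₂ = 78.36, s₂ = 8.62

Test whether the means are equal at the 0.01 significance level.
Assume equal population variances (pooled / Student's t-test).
Student's two-sample t-test (equal variances):
H₀: μ₁ = μ₂
H₁: μ₁ ≠ μ₂
df = n₁ + n₂ - 2 = 45
Pooled variance s_p² = [(n₁-1)s₁² + (n₂-1)s₂²] / (n₁ + n₂ - 2) = [(15)(9.67²) + (30)(8.62²)] / 45 = 80.7059
SE = √(s_p²(1/n₁ + 1/n₂)) = √(80.7059 × (1/16 + 1/31)) = 2.7654
t = (x̄₁ - x̄₂) / SE = (76.84 - 78.36) / 2.7654 = -1.52 / 2.7654 = -0.550
p-value = 0.5853

Since p-value > α = 0.01, we fail to reject H₀.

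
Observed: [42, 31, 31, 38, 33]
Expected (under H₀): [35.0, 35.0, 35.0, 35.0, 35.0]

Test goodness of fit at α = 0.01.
Chi-square goodness of fit test:
H₀: observed counts match expected distribution
H₁: observed counts differ from expected distribution
df = k - 1 = 4
χ² = Σ(O - E)²/E
   = (42 - 35.0)²/35.0 + (31 - 35.0)²/35.0 + (31 - 35.0)²/35.0 + (38 - 35.0)²/35.0 + (33 - 35.0)²/35.0
   = 1.400 + 0.457 + 0.457 + 0.257 + 0.114
   = 2.69
p-value = 0.6117

Since p-value > α = 0.01, we fail to reject H₀.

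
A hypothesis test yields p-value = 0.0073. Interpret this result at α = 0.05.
Since p = 0.0073 < α = 0.05, reject H₀.
There is sufficient evidence to reject the null hypothesis; the result is statistically significant at the 0.05 level.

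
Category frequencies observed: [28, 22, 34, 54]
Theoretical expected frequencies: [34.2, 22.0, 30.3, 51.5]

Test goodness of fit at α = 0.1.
Chi-square goodness of fit test:
H₀: observed counts match expected distribution
H₁: observed counts differ from expected distribution
df = k - 1 = 3
χ² = Σ(O - E)²/E
   = (28 - 34.2)²/34.2 + (22 - 22.0)²/22.0 + (34 - 30.3)²/30.3 + (54 - 51.5)²/51.5
   = 1.124 + 0.000 + 0.452 + 0.121
   = 1.70
p-value = 0.6376

Since p-value > α = 0.1, we fail to reject H₀.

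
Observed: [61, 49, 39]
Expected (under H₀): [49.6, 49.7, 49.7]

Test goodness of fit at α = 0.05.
Chi-square goodness of fit test:
H₀: observed counts match expected distribution
H₁: observed counts differ from expected distribution
df = k - 1 = 2
χ² = Σ(O - E)²/E
   = (61 - 49.6)²/49.6 + (49 - 49.7)²/49.7 + (39 - 49.7)²/49.7
   = 2.620 + 0.010 + 2.304
   = 4.93
p-value = 0.0849

Since p-value > α = 0.05, we fail to reject H₀.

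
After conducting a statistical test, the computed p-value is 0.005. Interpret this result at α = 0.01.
Since p = 0.005 < α = 0.01, reject H₀.
There is sufficient evidence to reject the null hypothesis; the result is statistically significant at the 0.01 level.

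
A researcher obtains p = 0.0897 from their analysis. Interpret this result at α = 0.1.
Since p = 0.0897 < α = 0.1, reject H₀.
There is sufficient evidence to reject the null hypothesis; the result is statistically significant at the 0.1 level.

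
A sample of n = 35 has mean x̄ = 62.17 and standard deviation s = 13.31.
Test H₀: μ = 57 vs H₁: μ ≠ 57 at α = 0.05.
One-sample t-test:
H₀: μ = 57
H₁: μ ≠ 57
df = n - 1 = 34
t = (x̄ - μ₀) / (s/√n) = (62.17 - 57) / (13.31/√35) = 2.298
p-value = 0.0278

Since p-value < α = 0.05, we reject H₀.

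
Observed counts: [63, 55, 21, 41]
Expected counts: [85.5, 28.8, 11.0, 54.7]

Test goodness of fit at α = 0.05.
Chi-square goodness of fit test:
H₀: observed counts match expected distribution
H₁: observed counts differ from expected distribution
df = k - 1 = 3
χ² = Σ(O - E)²/E
   = (63 - 85.5)²/85.5 + (55 - 28.8)²/28.8 + (21 - 11.0)²/11.0 + (41 - 54.7)²/54.7
   = 5.921 + 23.835 + 9.091 + 3.431
   = 42.28
p-value < 0.0001

Since p-value < α = 0.05, we reject H₀.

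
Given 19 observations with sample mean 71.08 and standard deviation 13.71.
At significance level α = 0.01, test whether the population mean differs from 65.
One-sample t-test:
H₀: μ = 65
H₁: μ ≠ 65
df = n - 1 = 18
t = (x̄ - μ₀) / (s/√n) = (71.08 - 65) / (13.71/√19) = 1.933
p-value = 0.0691

Since p-value > α = 0.01, we fail to reject H₀.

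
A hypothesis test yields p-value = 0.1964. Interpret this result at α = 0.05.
Since p = 0.1964 > α = 0.05, fail to reject H₀.
There is insufficient evidence to reject the null hypothesis; the result is not statistically significant at the 0.05 level.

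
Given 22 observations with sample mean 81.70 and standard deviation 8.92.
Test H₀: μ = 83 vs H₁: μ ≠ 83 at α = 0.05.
One-sample t-test:
H₀: μ = 83
H₁: μ ≠ 83
df = n - 1 = 21
t = (x̄ - μ₀) / (s/√n) = (81.70 - 83) / (8.92/√22) = -0.684
p-value = 0.5017

Since p-value > α = 0.05, we fail to reject H₀.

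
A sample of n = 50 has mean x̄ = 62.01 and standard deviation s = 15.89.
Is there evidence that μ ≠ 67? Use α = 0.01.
One-sample t-test:
H₀: μ = 67
H₁: μ ≠ 67
df = n - 1 = 49
t = (x̄ - μ₀) / (s/√n) = (62.01 - 67) / (15.89/√50) = -2.221
p-value = 0.0310

Since p-value > α = 0.01, we fail to reject H₀.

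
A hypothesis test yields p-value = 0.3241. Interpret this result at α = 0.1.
Since p = 0.3241 > α = 0.1, fail to reject H₀.
There is insufficient evidence to reject the null hypothesis; the result is not statistically significant at the 0.1 level.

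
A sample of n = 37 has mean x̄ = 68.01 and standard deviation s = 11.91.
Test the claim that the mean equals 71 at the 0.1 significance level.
One-sample t-test:
H₀: μ = 71
H₁: μ ≠ 71
df = n - 1 = 36
t = (x̄ - μ₀) / (s/√n) = (68.01 - 71) / (11.91/√37) = -1.527
p-value = 0.1355

Since p-value > α = 0.1, we fail to reject H₀.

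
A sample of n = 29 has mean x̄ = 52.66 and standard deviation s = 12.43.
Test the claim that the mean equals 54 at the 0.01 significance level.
One-sample t-test:
H₀: μ = 54
H₁: μ ≠ 54
df = n - 1 = 28
t = (x̄ - μ₀) / (s/√n) = (52.66 - 54) / (12.43/√29) = -0.581
p-value = 0.5662

Since p-value > α = 0.01, we fail to reject H₀.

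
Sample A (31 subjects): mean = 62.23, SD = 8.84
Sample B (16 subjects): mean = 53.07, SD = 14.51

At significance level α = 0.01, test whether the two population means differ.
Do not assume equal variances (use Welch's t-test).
Welch's two-sample t-test:
H₀: μ₁ = μ₂
H₁: μ₁ ≠ μ₂
s₁²/n₁ = 8.84²/31 = 2.5208,  s₂²/n₂ = 14.51²/16 = 13.1588
SE = √(s₁²/n₁ + s₂²/n₂) = √(2.5208 + 13.1588) = 3.9597
df (Welch-Satterthwaite) = (s₁²/n₁ + s₂²/n₂)² / [(s₁²/n₁)²/(n₁-1) + (s₂²/n₂)²/(n₂-1)] ≈ 20.91
t = (x̄₁ - x̄₂) / SE = (62.23 - 53.07) / 3.9597 = 9.16 / 3.9597 = 2.313
p-value = 0.0310

Since p-value > α = 0.01, we fail to reject H₀.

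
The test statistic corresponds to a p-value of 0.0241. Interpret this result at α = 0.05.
Since p = 0.0241 < α = 0.05, reject H₀.
There is sufficient evidence to reject the null hypothesis; the result is statistically significant at the 0.05 level.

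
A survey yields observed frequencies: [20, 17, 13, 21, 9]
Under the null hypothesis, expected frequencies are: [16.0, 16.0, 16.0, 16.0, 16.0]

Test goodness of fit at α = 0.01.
Chi-square goodness of fit test:
H₀: observed counts match expected distribution
H₁: observed counts differ from expected distribution
df = k - 1 = 4
χ² = Σ(O - E)²/E
   = (20 - 16.0)²/16.0 + (17 - 16.0)²/16.0 + (13 - 16.0)²/16.0 + (21 - 16.0)²/16.0 + (9 - 16.0)²/16.0
   = 1.000 + 0.062 + 0.562 + 1.562 + 3.062
   = 6.25
p-value = 0.1812

Since p-value > α = 0.01, we fail to reject H₀.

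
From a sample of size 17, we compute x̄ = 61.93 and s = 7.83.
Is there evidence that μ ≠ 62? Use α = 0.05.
One-sample t-test:
H₀: μ = 62
H₁: μ ≠ 62
df = n - 1 = 16
t = (x̄ - μ₀) / (s/√n) = (61.93 - 62) / (7.83/√17) = -0.037
p-value = 0.9711

Since p-value > α = 0.05, we fail to reject H₀.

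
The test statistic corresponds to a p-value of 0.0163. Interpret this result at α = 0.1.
Since p = 0.0163 < α = 0.1, reject H₀.
There is sufficient evidence to reject the null hypothesis; the result is statistically significant at the 0.1 level.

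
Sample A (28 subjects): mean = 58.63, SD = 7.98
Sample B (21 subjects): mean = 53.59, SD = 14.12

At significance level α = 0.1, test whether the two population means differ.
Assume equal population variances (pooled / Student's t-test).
Student's two-sample t-test (equal variances):
H₀: μ₁ = μ₂
H₁: μ₁ ≠ μ₂
df = n₁ + n₂ - 2 = 47
Pooled variance s_p² = [(n₁-1)s₁² + (n₂-1)s₂²] / (n₁ + n₂ - 2) = [(27)(7.98²) + (20)(14.12²)] / 47 = 121.4225
SE = √(s_p²(1/n₁ + 1/n₂)) = √(121.4225 × (1/28 + 1/21)) = 3.1810
t = (x̄₁ - x̄₂) / SE = (58.63 - 53.59) / 3.1810 = 5.04 / 3.1810 = 1.584
p-value = 0.1198

Since p-value > α = 0.1, we fail to reject H₀.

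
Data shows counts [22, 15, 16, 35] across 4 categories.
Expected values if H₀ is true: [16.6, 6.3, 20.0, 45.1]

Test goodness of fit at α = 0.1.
Chi-square goodness of fit test:
H₀: observed counts match expected distribution
H₁: observed counts differ from expected distribution
df = k - 1 = 3
χ² = Σ(O - E)²/E
   = (22 - 16.6)²/16.6 + (15 - 6.3)²/6.3 + (16 - 20.0)²/20.0 + (35 - 45.1)²/45.1
   = 1.757 + 12.014 + 0.800 + 2.262
   = 16.83
p-value = 0.0008

Since p-value < α = 0.1, we reject H₀.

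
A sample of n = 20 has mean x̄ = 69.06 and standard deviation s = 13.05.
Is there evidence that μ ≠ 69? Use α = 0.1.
One-sample t-test:
H₀: μ = 69
H₁: μ ≠ 69
df = n - 1 = 19
t = (x̄ - μ₀) / (s/√n) = (69.06 - 69) / (13.05/√20) = 0.021
p-value = 0.9838

Since p-value > α = 0.1, we fail to reject H₀.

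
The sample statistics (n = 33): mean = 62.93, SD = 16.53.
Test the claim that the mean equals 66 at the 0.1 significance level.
One-sample t-test:
H₀: μ = 66
H₁: μ ≠ 66
df = n - 1 = 32
t = (x̄ - μ₀) / (s/√n) = (62.93 - 66) / (16.53/√33) = -1.067
p-value = 0.2940

Since p-value > α = 0.1, we fail to reject H₀.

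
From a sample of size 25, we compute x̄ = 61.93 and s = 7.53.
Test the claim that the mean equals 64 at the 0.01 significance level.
One-sample t-test:
H₀: μ = 64
H₁: μ ≠ 64
df = n - 1 = 24
t = (x̄ - μ₀) / (s/√n) = (61.93 - 64) / (7.53/√25) = -1.375
p-value = 0.1820

Since p-value > α = 0.01, we fail to reject H₀.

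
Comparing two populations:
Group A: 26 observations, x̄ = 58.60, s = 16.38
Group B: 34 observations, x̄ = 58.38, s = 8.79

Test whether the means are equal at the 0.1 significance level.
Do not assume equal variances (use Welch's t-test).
Welch's two-sample t-test:
H₀: μ₁ = μ₂
H₁: μ₁ ≠ μ₂
s₁²/n₁ = 16.38²/26 = 10.3194,  s₂²/n₂ = 8.79²/34 = 2.2725
SE = √(s₁²/n₁ + s₂²/n₂) = √(10.3194 + 2.2725) = 3.5485
df (Welch-Satterthwaite) = (s₁²/n₁ + s₂²/n₂)² / [(s₁²/n₁)²/(n₁-1) + (s₂²/n₂)²/(n₂-1)] ≈ 35.90
t = (x̄₁ - x̄₂) / SE = (58.60 - 58.38) / 3.5485 = 0.22 / 3.5485 = 0.062
p-value = 0.9509

Since p-value > α = 0.1, we fail to reject H₀.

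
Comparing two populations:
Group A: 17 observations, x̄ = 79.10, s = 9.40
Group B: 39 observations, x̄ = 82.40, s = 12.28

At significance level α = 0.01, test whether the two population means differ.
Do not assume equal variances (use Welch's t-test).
Welch's two-sample t-test:
H₀: μ₁ = μ₂
H₁: μ₁ ≠ μ₂
s₁²/n₁ = 9.40²/17 = 5.1976,  s₂²/n₂ = 12.28²/39 = 3.8666
SE = √(s₁²/n₁ + s₂²/n₂) = √(5.1976 + 3.8666) = 3.0107
df (Welch-Satterthwaite) = (s₁²/n₁ + s₂²/n₂)² / [(s₁²/n₁)²/(n₁-1) + (s₂²/n₂)²/(n₂-1)] ≈ 39.46
t = (x̄₁ - x̄₂) / SE = (79.10 - 82.40) / 3.0107 = -3.30 / 3.0107 = -1.096
p-value = 0.2797

Since p-value > α = 0.01, we fail to reject H₀.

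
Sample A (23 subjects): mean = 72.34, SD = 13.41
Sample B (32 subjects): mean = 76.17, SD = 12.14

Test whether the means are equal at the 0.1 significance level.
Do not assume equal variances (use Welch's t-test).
Welch's two-sample t-test:
H₀: μ₁ = μ₂
H₁: μ₁ ≠ μ₂
s₁²/n₁ = 13.41²/23 = 7.8186,  s₂²/n₂ = 12.14²/32 = 4.6056
SE = √(s₁²/n₁ + s₂²/n₂) = √(7.8186 + 4.6056) = 3.5248
df (Welch-Satterthwaite) = (s₁²/n₁ + s₂²/n₂)² / [(s₁²/n₁)²/(n₁-1) + (s₂²/n₂)²/(n₂-1)] ≈ 44.58
t = (x̄₁ - x̄₂) / SE = (72.34 - 76.17) / 3.5248 = -3.83 / 3.5248 = -1.087
p-value = 0.2831

Since p-value > α = 0.1, we fail to reject H₀.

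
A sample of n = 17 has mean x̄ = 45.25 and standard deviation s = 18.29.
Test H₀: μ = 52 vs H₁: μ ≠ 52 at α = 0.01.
One-sample t-test:
H₀: μ = 52
H₁: μ ≠ 52
df = n - 1 = 16
t = (x̄ - μ₀) / (s/√n) = (45.25 - 52) / (18.29/√17) = -1.522
p-value = 0.1476

Since p-value > α = 0.01, we fail to reject H₀.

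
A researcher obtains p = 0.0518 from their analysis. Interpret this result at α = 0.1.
Since p = 0.0518 < α = 0.1, reject H₀.
There is sufficient evidence to reject the null hypothesis; the result is statistically significant at the 0.1 level.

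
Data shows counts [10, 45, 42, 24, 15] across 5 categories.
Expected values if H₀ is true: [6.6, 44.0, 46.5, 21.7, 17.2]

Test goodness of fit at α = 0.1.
Chi-square goodness of fit test:
H₀: observed counts match expected distribution
H₁: observed counts differ from expected distribution
df = k - 1 = 4
χ² = Σ(O - E)²/E
   = (10 - 6.6)²/6.6 + (45 - 44.0)²/44.0 + (42 - 46.5)²/46.5 + (24 - 21.7)²/21.7 + (15 - 17.2)²/17.2
   = 1.752 + 0.023 + 0.435 + 0.244 + 0.281
   = 2.73
p-value = 0.6031

Since p-value > α = 0.1, we fail to reject H₀.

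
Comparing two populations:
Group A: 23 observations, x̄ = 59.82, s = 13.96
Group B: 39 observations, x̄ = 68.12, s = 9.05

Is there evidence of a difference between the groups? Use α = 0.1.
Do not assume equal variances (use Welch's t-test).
Welch's two-sample t-test:
H₀: μ₁ = μ₂
H₁: μ₁ ≠ μ₂
s₁²/n₁ = 13.96²/23 = 8.4731,  s₂²/n₂ = 9.05²/39 = 2.1001
SE = √(s₁²/n₁ + s₂²/n₂) = √(8.4731 + 2.1001) = 3.2516
df (Welch-Satterthwaite) = (s₁²/n₁ + s₂²/n₂)² / [(s₁²/n₁)²/(n₁-1) + (s₂²/n₂)²/(n₂-1)] ≈ 33.08
t = (x̄₁ - x̄₂) / SE = (59.82 - 68.12) / 3.2516 = -8.30 / 3.2516 = -2.553
p-value = 0.0155

Since p-value < α = 0.1, we reject H₀.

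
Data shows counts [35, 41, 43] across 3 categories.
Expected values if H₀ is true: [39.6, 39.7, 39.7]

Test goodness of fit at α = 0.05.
Chi-square goodness of fit test:
H₀: observed counts match expected distribution
H₁: observed counts differ from expected distribution
df = k - 1 = 2
χ² = Σ(O - E)²/E
   = (35 - 39.6)²/39.6 + (41 - 39.7)²/39.7 + (43 - 39.7)²/39.7
   = 0.534 + 0.043 + 0.274
   = 0.85
p-value = 0.6534

Since p-value > α = 0.05, we fail to reject H₀.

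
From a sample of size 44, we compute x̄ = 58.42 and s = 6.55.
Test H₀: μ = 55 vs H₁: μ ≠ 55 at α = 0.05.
One-sample t-test:
H₀: μ = 55
H₁: μ ≠ 55
df = n - 1 = 43
t = (x̄ - μ₀) / (s/√n) = (58.42 - 55) / (6.55/√44) = 3.463
p-value = 0.0012

Since p-value < α = 0.05, we reject H₀.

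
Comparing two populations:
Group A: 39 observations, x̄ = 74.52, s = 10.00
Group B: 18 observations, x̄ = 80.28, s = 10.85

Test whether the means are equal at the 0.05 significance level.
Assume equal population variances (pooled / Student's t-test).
Student's two-sample t-test (equal variances):
H₀: μ₁ = μ₂
H₁: μ₁ ≠ μ₂
df = n₁ + n₂ - 2 = 55
Pooled variance s_p² = [(n₁-1)s₁² + (n₂-1)s₂²] / (n₁ + n₂ - 2) = [(38)(10.00²) + (17)(10.85²)] / 55 = 105.4779
SE = √(s_p²(1/n₁ + 1/n₂)) = √(105.4779 × (1/39 + 1/18)) = 2.9265
t = (x̄₁ - x̄₂) / SE = (74.52 - 80.28) / 2.9265 = -5.76 / 2.9265 = -1.968
p-value = 0.0541

Since p-value > α = 0.05, we fail to reject H₀.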